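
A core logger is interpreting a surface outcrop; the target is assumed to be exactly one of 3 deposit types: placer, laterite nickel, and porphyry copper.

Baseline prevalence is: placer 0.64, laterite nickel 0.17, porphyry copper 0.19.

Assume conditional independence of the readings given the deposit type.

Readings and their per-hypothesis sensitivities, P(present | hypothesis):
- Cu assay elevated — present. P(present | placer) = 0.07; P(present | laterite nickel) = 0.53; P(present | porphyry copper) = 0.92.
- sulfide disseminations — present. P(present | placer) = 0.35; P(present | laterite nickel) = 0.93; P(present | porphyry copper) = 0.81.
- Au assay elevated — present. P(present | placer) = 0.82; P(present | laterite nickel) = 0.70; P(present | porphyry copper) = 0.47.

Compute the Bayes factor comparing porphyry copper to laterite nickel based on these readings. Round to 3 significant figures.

1.02

Joint likelihood of the reading pattern under each hypothesis:
  porphyry copper: 0.92 × 0.81 × 0.47 = 0.35024
  laterite nickel: 0.53 × 0.93 × 0.70 = 0.34503
Bayes factor = 0.35024 / 0.34503 ≈ 1.02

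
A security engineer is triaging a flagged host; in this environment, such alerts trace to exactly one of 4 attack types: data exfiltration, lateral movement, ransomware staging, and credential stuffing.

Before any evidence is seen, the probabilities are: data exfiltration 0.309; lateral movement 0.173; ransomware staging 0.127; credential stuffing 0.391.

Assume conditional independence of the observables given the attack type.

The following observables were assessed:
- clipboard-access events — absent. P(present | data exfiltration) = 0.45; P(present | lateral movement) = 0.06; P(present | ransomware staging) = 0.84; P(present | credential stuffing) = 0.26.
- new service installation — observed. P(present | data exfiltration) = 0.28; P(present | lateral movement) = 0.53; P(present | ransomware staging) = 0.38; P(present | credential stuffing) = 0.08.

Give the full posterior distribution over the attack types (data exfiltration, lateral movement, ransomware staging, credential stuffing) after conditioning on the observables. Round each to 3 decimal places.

Multiply each prior by the joint likelihood of the observable pattern (using 1 − P(present | H) for each absent observable):
  data exfiltration: 0.309 × (1 − 0.45) × 0.28 = 0.047586
  lateral movement: 0.173 × (1 − 0.06) × 0.53 = 0.086189
  ransomware staging: 0.127 × (1 − 0.84) × 0.38 = 0.0077216
  credential stuffing: 0.391 × (1 − 0.26) × 0.08 = 0.023147
Normalizing constant Z = 0.047586 + 0.086189 + 0.0077216 + 0.023147 = 0.16464.
P(data exfiltration | evidence) = 0.047586 / 0.16464 ≈ 0.289
P(lateral movement | evidence) = 0.086189 / 0.16464 ≈ 0.523
P(ransomware staging | evidence) = 0.0077216 / 0.16464 ≈ 0.047
P(credential stuffing | evidence) = 0.023147 / 0.16464 ≈ 0.141

0.289, 0.523, 0.047, 0.141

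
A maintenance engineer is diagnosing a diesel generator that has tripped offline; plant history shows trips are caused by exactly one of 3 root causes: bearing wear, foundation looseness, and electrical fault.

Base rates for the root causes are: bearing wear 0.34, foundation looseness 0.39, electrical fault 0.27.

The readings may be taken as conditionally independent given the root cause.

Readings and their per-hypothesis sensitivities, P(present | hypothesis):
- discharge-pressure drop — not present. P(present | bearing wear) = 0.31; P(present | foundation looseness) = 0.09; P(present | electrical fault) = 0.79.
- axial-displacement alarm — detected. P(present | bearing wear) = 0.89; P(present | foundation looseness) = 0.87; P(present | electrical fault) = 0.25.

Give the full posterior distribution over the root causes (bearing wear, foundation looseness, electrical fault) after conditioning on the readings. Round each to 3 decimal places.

0.393, 0.581, 0.027

By Bayes' rule with conditional independence, the unnormalized weight for each hypothesis is prior × ∏ likelihoods (using 1 − P(present | H) for each absent reading):
  bearing wear: 0.34 × (1 − 0.31) × 0.89 = 0.20879
  foundation looseness: 0.39 × (1 − 0.09) × 0.87 = 0.30876
  electrical fault: 0.27 × (1 − 0.79) × 0.25 = 0.014175
The unnormalized weights sum to 0.53173.
P(bearing wear | evidence) = 0.20879 / 0.53173 ≈ 0.393
P(foundation looseness | evidence) = 0.30876 / 0.53173 ≈ 0.581
P(electrical fault | evidence) = 0.014175 / 0.53173 ≈ 0.027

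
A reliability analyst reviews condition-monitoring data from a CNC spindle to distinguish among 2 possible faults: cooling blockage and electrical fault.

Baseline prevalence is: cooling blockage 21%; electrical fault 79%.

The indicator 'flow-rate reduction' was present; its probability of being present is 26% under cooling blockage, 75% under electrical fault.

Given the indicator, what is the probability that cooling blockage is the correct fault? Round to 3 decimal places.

0.084

For each hypothesis, the unnormalized posterior weight is prior × likelihood:
  cooling blockage: 0.21 × 0.26 = 0.0546
  electrical fault: 0.79 × 0.75 = 0.5925
Normalizing constant Z = 0.0546 + 0.5925 = 0.6471.
P(cooling blockage | evidence) = 0.0546 / 0.6471 ≈ 0.084.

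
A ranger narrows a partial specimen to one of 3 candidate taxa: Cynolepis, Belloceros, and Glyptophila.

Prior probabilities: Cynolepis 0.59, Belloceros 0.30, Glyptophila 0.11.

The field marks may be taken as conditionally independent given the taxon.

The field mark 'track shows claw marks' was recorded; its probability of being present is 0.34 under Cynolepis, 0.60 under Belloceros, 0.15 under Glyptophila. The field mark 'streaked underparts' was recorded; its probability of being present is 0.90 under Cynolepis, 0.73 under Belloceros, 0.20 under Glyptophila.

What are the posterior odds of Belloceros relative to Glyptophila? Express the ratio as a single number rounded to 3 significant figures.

The normalizing constant cancels in an odds ratio, so compute prior × likelihood for the two hypotheses only:
  Belloceros: 0.30 × 0.60 × 0.73 = 0.1314
  Glyptophila: 0.11 × 0.15 × 0.20 = 0.0033
Odds(Belloceros : Glyptophila) = 0.1314 / 0.0033 ≈ 39.8.

39.8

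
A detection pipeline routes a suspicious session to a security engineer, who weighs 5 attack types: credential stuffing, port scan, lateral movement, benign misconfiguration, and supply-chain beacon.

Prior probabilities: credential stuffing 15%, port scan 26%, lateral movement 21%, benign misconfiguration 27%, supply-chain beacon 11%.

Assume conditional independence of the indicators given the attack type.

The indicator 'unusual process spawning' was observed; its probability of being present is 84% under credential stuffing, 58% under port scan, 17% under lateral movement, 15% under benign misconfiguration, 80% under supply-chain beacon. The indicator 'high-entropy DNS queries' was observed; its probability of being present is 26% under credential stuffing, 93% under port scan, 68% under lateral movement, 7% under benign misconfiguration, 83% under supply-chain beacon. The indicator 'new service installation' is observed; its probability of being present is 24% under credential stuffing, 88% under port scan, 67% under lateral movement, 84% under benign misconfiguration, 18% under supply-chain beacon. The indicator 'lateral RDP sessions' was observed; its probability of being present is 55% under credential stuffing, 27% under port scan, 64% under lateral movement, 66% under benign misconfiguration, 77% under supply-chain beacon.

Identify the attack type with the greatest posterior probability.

Multiply each prior by the joint likelihood of the indicator pattern:
  credential stuffing: 0.15 × 0.84 × 0.26 × 0.24 × 0.55 = 0.0043243
  port scan: 0.26 × 0.58 × 0.93 × 0.88 × 0.27 = 0.033322
  lateral movement: 0.21 × 0.17 × 0.68 × 0.67 × 0.64 = 0.01041
  benign misconfiguration: 0.27 × 0.15 × 0.07 × 0.84 × 0.66 = 0.0015717
  supply-chain beacon: 0.11 × 0.80 × 0.83 × 0.18 × 0.77 = 0.010123
Normalizing constant Z = 0.0043243 + 0.033322 + 0.01041 + 0.0015717 + 0.010123 = 0.059751.
P(credential stuffing | evidence) ≈ 0.0043243 / 0.059751 ≈ 0.072
P(port scan | evidence) ≈ 0.033322 / 0.059751 ≈ 0.558
P(lateral movement | evidence) ≈ 0.01041 / 0.059751 ≈ 0.174
P(benign misconfiguration | evidence) ≈ 0.0015717 / 0.059751 ≈ 0.026
P(supply-chain beacon | evidence) ≈ 0.010123 / 0.059751 ≈ 0.169
The largest is 0.558, so port scan is most probable.

port scan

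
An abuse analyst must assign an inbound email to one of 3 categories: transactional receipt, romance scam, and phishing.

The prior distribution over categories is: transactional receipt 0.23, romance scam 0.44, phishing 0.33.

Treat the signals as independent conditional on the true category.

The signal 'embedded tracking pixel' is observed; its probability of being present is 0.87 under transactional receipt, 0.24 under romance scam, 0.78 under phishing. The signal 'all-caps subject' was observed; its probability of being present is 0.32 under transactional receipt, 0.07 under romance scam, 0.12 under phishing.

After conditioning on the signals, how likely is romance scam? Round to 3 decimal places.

By Bayes' rule with conditional independence, the unnormalized weight for each hypothesis is prior × ∏ likelihoods:
  transactional receipt: 0.23 × 0.87 × 0.32 = 0.064032
  romance scam: 0.44 × 0.24 × 0.07 = 0.007392
  phishing: 0.33 × 0.78 × 0.12 = 0.030888
The unnormalized weights sum to 0.10231.
P(romance scam | evidence) = 0.007392 / 0.10231 ≈ 0.072.

0.072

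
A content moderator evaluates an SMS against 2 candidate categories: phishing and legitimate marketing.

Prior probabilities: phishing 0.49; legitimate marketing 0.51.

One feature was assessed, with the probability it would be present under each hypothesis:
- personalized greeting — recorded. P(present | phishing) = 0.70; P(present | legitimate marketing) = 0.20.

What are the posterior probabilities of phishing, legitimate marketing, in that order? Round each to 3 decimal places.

By Bayes' rule, the unnormalized weight for each hypothesis is prior × likelihood:
  phishing: 0.49 × 0.70 = 0.343
  legitimate marketing: 0.51 × 0.20 = 0.102
The unnormalized weights sum to 0.445.
P(phishing | evidence) = 0.343 / 0.445 ≈ 0.771
P(legitimate marketing | evidence) = 0.102 / 0.445 ≈ 0.229

0.771, 0.229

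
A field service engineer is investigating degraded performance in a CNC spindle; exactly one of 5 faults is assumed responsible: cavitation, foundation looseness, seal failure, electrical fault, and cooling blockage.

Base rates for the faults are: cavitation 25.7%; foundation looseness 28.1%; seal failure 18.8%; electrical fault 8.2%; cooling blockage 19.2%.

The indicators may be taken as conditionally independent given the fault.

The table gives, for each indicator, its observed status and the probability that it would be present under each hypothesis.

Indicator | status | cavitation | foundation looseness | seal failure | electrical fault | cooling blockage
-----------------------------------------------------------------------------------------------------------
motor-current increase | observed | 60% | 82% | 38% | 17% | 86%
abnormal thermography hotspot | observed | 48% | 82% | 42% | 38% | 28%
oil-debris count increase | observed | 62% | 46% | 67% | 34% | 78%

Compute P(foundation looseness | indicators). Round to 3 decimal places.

0.456

For each hypothesis, the unnormalized posterior weight is prior × product of the indicator likelihoods:
  cavitation: 0.257 × 0.60 × 0.48 × 0.62 = 0.04589
  foundation looseness: 0.281 × 0.82 × 0.82 × 0.46 = 0.086914
  seal failure: 0.188 × 0.38 × 0.42 × 0.67 = 0.020103
  electrical fault: 0.082 × 0.17 × 0.38 × 0.34 = 0.001801
  cooling blockage: 0.192 × 0.86 × 0.28 × 0.78 = 0.036062
Marginal likelihood of the evidence = 0.19077.
P(foundation looseness | evidence) = 0.086914 / 0.19077 ≈ 0.456.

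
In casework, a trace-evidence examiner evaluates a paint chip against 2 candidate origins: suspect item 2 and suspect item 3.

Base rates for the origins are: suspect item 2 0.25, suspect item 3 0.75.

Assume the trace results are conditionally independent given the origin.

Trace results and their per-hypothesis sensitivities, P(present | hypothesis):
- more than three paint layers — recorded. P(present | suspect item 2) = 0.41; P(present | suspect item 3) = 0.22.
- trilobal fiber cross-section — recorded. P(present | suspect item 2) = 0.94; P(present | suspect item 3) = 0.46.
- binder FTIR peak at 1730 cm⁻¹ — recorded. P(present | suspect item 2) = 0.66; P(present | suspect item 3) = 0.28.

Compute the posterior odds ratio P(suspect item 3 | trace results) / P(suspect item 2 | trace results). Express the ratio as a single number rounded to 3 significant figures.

Posterior odds equal prior odds times the likelihood ratio; only the two competing hypotheses matter.
  suspect item 3: 0.75 × 0.22 × 0.46 × 0.28 = 0.021252
  suspect item 2: 0.25 × 0.41 × 0.94 × 0.66 = 0.063591
Posterior odds = 0.021252 / 0.063591 ≈ 0.334.

0.334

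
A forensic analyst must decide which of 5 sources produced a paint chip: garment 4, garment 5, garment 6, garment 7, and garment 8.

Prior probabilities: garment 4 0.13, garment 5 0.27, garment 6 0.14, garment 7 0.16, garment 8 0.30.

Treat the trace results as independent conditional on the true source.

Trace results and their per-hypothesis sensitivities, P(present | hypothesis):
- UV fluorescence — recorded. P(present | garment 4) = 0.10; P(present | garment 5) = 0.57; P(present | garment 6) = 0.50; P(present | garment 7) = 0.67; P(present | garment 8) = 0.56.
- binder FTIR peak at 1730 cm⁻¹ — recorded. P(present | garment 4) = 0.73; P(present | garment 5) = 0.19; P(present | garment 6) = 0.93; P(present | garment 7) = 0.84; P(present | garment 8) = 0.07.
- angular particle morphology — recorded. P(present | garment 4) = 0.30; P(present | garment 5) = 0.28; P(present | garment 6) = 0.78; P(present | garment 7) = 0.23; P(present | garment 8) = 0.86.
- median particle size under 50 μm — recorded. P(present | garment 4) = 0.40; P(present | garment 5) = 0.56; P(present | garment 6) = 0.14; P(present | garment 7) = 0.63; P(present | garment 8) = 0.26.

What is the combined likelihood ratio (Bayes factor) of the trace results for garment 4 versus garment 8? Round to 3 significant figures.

0.999

Joint likelihood of the trace result pattern under each hypothesis:
  garment 4: 0.10 × 0.73 × 0.30 × 0.40 = 0.00876
  garment 8: 0.56 × 0.07 × 0.86 × 0.26 = 0.0087651
Bayes factor = 0.00876 / 0.0087651 ≈ 0.999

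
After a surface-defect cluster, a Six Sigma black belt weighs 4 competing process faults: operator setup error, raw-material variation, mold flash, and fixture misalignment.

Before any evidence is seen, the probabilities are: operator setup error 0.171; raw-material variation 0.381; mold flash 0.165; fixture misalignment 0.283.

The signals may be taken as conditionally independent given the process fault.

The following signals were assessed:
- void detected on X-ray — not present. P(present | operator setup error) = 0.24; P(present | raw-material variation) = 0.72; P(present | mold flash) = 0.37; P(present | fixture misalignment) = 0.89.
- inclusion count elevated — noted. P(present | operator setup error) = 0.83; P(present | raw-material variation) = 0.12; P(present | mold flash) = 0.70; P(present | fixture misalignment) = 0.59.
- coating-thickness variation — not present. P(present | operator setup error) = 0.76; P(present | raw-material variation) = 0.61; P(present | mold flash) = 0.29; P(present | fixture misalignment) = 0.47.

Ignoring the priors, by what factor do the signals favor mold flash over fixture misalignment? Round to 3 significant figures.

9.10

The Bayes factor is the ratio of the joint likelihoods of the signal pattern under the two hypotheses (using 1 − P(present | H) for each absent signal).
  mold flash: (1 − 0.37) × 0.70 × (1 − 0.29) = 0.31311
  fixture misalignment: (1 − 0.89) × 0.59 × (1 − 0.47) = 0.034397
Bayes factor = 0.31311 / 0.034397 ≈ 9.10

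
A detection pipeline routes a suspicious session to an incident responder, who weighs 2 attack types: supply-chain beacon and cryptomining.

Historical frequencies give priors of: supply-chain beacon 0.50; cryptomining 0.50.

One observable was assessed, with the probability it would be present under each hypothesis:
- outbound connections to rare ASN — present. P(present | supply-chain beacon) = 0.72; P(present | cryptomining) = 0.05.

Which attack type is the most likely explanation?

Multiply each prior by the likelihood of the observable:
  supply-chain beacon: 0.50 × 0.72 = 0.36
  cryptomining: 0.50 × 0.05 = 0.025
The unnormalized weights sum to 0.385.
P(supply-chain beacon | evidence) ≈ 0.36 / 0.385 ≈ 0.935
P(cryptomining | evidence) ≈ 0.025 / 0.385 ≈ 0.065
The largest is 0.935, so supply-chain beacon is most probable.

supply-chain beacon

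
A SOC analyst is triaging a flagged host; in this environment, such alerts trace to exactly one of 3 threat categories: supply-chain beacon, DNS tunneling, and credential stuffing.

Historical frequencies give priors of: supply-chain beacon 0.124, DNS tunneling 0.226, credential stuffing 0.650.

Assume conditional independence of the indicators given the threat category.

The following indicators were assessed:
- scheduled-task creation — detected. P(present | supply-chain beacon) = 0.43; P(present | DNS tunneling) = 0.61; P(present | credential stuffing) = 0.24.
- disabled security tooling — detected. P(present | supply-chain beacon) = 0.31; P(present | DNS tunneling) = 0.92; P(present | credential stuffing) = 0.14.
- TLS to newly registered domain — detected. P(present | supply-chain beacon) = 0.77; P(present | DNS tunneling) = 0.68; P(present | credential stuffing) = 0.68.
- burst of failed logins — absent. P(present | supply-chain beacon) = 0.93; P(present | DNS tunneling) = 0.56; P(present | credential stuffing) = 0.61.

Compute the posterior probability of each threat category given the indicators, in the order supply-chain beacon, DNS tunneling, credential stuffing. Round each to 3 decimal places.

0.020, 0.850, 0.130

Multiply each prior by the joint likelihood of the indicator pattern (using 1 − P(present | H) for each absent indicator):
  supply-chain beacon: 0.124 × 0.43 × 0.31 × 0.77 × (1 − 0.93) = 0.00089092
  DNS tunneling: 0.226 × 0.61 × 0.92 × 0.68 × (1 − 0.56) = 0.037948
  credential stuffing: 0.650 × 0.24 × 0.14 × 0.68 × (1 − 0.61) = 0.005792
The unnormalized weights sum to 0.044631.
P(supply-chain beacon | evidence) = 0.00089092 / 0.044631 ≈ 0.020
P(DNS tunneling | evidence) = 0.037948 / 0.044631 ≈ 0.850
P(credential stuffing | evidence) = 0.005792 / 0.044631 ≈ 0.130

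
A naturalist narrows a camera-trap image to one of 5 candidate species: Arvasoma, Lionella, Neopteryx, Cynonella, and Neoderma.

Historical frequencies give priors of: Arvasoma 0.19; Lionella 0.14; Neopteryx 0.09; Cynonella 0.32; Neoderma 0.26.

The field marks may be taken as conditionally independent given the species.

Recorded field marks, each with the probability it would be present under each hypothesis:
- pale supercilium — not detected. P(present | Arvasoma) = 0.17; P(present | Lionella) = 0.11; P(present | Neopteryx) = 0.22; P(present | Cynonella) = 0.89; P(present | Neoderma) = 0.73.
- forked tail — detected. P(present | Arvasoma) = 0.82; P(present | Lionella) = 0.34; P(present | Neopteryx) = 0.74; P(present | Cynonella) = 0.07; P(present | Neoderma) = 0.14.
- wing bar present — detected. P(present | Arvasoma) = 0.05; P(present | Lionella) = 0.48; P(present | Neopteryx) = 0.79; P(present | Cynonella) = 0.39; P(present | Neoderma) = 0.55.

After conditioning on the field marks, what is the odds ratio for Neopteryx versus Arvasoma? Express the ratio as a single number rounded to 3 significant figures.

6.35

Unnormalized posterior weight (prior times the field mark likelihoods) for each of the two hypotheses (using 1 − P(present | H) for each absent field mark):
  Neopteryx: 0.09 × (1 − 0.22) × 0.74 × 0.79 = 0.041039
  Arvasoma: 0.19 × (1 − 0.17) × 0.82 × 0.05 = 0.0064657
Odds(Neopteryx : Arvasoma) = 0.041039 / 0.0064657 ≈ 6.35.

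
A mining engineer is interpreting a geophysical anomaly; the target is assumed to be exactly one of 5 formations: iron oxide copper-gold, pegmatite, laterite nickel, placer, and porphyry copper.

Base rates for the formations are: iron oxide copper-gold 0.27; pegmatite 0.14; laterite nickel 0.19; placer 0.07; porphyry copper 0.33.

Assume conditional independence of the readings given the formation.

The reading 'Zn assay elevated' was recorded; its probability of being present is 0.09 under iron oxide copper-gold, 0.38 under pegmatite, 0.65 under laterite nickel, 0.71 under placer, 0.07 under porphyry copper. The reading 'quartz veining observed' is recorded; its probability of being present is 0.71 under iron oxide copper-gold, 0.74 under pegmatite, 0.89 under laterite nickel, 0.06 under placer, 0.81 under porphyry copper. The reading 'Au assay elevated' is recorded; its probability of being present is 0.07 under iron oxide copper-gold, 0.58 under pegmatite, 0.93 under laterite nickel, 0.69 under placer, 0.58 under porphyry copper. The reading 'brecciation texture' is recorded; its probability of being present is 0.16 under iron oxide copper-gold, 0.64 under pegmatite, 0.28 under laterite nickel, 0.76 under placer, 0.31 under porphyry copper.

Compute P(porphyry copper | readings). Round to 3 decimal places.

By Bayes' rule with conditional independence, the unnormalized weight for each hypothesis is prior × ∏ likelihoods:
  iron oxide copper-gold: 0.27 × 0.09 × 0.71 × 0.07 × 0.16 = 0.00019323
  pegmatite: 0.14 × 0.38 × 0.74 × 0.58 × 0.64 = 0.014613
  laterite nickel: 0.19 × 0.65 × 0.89 × 0.93 × 0.28 = 0.028622
  placer: 0.07 × 0.71 × 0.06 × 0.69 × 0.76 = 0.0015638
  porphyry copper: 0.33 × 0.07 × 0.81 × 0.58 × 0.31 = 0.0033642
The unnormalized weights sum to 0.048356.
P(porphyry copper | evidence) = 0.0033642 / 0.048356 ≈ 0.070.

0.070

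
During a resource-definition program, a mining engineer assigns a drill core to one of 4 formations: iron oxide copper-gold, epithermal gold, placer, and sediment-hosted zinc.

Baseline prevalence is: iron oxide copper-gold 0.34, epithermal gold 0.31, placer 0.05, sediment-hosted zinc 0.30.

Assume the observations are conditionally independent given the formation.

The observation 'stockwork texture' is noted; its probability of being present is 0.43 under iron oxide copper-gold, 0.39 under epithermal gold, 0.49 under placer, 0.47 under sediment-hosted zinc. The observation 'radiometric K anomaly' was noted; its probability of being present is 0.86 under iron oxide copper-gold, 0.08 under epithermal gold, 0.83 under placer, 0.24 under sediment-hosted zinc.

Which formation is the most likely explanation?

iron oxide copper-gold

By Bayes' rule with conditional independence, the unnormalized weight for each hypothesis is prior × ∏ likelihoods:
  iron oxide copper-gold: 0.34 × 0.43 × 0.86 = 0.12573
  epithermal gold: 0.31 × 0.39 × 0.08 = 0.009672
  placer: 0.05 × 0.49 × 0.83 = 0.020335
  sediment-hosted zinc: 0.30 × 0.47 × 0.24 = 0.03384
Marginal likelihood of the evidence = 0.18958.
P(iron oxide copper-gold | evidence) ≈ 0.12573 / 0.18958 ≈ 0.663
P(epithermal gold | evidence) ≈ 0.009672 / 0.18958 ≈ 0.051
P(placer | evidence) ≈ 0.020335 / 0.18958 ≈ 0.107
P(sediment-hosted zinc | evidence) ≈ 0.03384 / 0.18958 ≈ 0.179
The largest is 0.663, so iron oxide copper-gold is most probable.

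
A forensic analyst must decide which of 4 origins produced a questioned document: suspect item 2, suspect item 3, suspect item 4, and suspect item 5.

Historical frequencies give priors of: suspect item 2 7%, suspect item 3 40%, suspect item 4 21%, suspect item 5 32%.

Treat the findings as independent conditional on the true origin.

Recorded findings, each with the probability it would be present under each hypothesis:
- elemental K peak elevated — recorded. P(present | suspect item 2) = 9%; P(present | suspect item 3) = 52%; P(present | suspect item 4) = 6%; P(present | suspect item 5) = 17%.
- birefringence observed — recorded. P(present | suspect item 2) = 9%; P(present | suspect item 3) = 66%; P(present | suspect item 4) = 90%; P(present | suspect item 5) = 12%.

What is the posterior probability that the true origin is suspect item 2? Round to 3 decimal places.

By Bayes' rule with conditional independence, the unnormalized weight for each hypothesis is prior × ∏ likelihoods:
  suspect item 2: 0.07 × 0.09 × 0.09 = 0.000567
  suspect item 3: 0.40 × 0.52 × 0.66 = 0.13728
  suspect item 4: 0.21 × 0.06 × 0.90 = 0.01134
  suspect item 5: 0.32 × 0.17 × 0.12 = 0.006528
The unnormalized weights sum to 0.15572.
P(suspect item 2 | evidence) = 0.000567 / 0.15572 ≈ 0.004.

0.004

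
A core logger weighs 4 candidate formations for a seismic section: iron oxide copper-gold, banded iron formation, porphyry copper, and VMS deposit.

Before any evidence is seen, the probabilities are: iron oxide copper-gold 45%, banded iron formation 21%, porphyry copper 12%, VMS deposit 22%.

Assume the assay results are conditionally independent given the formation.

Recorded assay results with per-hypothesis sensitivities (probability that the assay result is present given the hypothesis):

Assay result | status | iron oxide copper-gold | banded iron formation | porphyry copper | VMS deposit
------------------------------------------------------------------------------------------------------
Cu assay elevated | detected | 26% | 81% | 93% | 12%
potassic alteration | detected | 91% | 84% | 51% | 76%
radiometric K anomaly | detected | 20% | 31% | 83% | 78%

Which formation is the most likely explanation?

porphyry copper

Multiply each prior by the joint likelihood of the assay result pattern:
  iron oxide copper-gold: 0.45 × 0.26 × 0.91 × 0.20 = 0.021294
  banded iron formation: 0.21 × 0.81 × 0.84 × 0.31 = 0.044294
  porphyry copper: 0.12 × 0.93 × 0.51 × 0.83 = 0.04724
  VMS deposit: 0.22 × 0.12 × 0.76 × 0.78 = 0.01565
Normalizing constant Z = 0.021294 + 0.044294 + 0.04724 + 0.01565 = 0.12848.
P(iron oxide copper-gold | evidence) ≈ 0.021294 / 0.12848 ≈ 0.166
P(banded iron formation | evidence) ≈ 0.044294 / 0.12848 ≈ 0.345
P(porphyry copper | evidence) ≈ 0.04724 / 0.12848 ≈ 0.368
P(VMS deposit | evidence) ≈ 0.01565 / 0.12848 ≈ 0.122
The largest is 0.368, so porphyry copper is most probable.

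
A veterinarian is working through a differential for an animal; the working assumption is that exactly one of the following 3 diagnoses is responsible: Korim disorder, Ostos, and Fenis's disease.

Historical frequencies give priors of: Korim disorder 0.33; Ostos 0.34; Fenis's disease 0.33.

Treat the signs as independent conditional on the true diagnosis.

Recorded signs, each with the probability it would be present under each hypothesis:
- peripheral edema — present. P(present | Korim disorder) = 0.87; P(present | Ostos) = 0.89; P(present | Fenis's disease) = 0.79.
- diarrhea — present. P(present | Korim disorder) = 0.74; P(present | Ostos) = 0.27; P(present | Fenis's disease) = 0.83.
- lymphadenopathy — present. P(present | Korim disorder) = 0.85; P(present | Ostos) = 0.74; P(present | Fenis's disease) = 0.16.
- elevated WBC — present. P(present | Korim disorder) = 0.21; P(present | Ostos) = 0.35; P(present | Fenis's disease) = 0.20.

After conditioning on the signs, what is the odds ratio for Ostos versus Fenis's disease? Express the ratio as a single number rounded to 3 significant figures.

3.06

The normalizing constant cancels in an odds ratio, so compute prior × likelihood for the two hypotheses only:
  Ostos: 0.34 × 0.89 × 0.27 × 0.74 × 0.35 = 0.021161
  Fenis's disease: 0.33 × 0.79 × 0.83 × 0.16 × 0.20 = 0.0069242
Posterior odds = 0.021161 / 0.0069242 ≈ 3.06.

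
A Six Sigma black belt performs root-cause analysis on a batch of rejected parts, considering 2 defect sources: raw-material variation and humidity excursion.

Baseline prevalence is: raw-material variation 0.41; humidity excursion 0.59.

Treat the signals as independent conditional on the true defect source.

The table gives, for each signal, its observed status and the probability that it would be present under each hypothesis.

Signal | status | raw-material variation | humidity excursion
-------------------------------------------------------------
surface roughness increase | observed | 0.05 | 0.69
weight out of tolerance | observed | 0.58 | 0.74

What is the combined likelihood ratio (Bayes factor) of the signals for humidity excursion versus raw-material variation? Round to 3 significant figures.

Take the product of per-signal likelihoods under each hypothesis, then divide.
  humidity excursion: 0.69 × 0.74 = 0.5106
  raw-material variation: 0.05 × 0.58 = 0.029
Bayes factor = 0.5106 / 0.029 ≈ 17.6

17.6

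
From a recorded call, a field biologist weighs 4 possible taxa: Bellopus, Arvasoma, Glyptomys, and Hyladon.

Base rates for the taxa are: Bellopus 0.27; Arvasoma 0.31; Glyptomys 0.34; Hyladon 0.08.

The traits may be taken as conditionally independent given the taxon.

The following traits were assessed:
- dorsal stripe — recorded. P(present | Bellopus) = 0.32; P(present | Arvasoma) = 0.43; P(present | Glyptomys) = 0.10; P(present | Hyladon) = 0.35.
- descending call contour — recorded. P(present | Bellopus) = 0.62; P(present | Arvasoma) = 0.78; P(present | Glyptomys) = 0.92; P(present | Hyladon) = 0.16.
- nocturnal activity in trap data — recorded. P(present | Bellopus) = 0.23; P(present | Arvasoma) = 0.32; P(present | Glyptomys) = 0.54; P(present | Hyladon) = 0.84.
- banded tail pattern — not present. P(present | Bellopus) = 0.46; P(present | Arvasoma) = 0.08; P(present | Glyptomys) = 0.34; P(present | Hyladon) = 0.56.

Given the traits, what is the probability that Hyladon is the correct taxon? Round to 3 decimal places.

By Bayes' rule with conditional independence, the unnormalized weight for each hypothesis is prior × ∏ likelihoods (using 1 − P(present | H) for each absent trait):
  Bellopus: 0.27 × 0.32 × 0.62 × 0.23 × (1 − 0.46) = 0.0066531
  Arvasoma: 0.31 × 0.43 × 0.78 × 0.32 × (1 − 0.08) = 0.03061
  Glyptomys: 0.34 × 0.10 × 0.92 × 0.54 × (1 − 0.34) = 0.011148
  Hyladon: 0.08 × 0.35 × 0.16 × 0.84 × (1 − 0.56) = 0.0016558
Marginal likelihood of the evidence = 0.050067.
P(Hyladon | evidence) = 0.0016558 / 0.050067 ≈ 0.033.

0.033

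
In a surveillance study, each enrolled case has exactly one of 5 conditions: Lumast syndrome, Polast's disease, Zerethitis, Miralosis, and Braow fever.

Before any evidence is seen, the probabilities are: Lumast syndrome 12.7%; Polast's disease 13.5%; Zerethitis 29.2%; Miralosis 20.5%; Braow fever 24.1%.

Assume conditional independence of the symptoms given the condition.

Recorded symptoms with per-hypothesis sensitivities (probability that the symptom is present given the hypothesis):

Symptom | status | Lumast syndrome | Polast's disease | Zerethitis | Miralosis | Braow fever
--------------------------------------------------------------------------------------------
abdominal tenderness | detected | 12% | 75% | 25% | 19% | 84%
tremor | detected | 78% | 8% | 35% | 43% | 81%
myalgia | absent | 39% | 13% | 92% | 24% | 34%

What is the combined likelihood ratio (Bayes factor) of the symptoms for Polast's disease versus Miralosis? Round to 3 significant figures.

The Bayes factor is the ratio of the joint likelihoods of the symptom pattern under the two hypotheses (using 1 − P(present | H) for each absent symptom).
  Polast's disease: 0.75 × 0.08 × (1 − 0.13) = 0.0522
  Miralosis: 0.19 × 0.43 × (1 − 0.24) = 0.062092
Bayes factor = 0.0522 / 0.062092 ≈ 0.841

0.841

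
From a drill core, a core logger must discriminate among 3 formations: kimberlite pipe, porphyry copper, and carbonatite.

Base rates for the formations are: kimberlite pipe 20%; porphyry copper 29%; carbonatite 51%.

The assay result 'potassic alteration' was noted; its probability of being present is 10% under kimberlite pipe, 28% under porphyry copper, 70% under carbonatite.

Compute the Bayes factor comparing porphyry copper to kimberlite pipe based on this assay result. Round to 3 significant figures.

The Bayes factor is the ratio of the two likelihoods.
  porphyry copper: 0.28
  kimberlite pipe: 0.1
Bayes factor = 0.28 / 0.1 ≈ 2.80

2.80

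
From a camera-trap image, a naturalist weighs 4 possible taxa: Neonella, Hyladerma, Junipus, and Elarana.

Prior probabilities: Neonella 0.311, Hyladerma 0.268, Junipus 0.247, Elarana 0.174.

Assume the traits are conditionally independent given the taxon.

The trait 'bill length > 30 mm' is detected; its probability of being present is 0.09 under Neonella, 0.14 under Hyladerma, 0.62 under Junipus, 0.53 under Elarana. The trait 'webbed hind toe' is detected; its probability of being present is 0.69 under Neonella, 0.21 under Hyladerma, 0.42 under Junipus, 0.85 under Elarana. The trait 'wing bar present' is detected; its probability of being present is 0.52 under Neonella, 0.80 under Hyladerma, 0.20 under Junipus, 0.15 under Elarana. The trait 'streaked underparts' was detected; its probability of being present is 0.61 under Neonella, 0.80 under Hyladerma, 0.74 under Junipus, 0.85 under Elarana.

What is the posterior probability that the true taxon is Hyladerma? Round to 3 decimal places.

By Bayes' rule with conditional independence, the unnormalized weight for each hypothesis is prior × ∏ likelihoods:
  Neonella: 0.311 × 0.09 × 0.69 × 0.52 × 0.61 = 0.0061261
  Hyladerma: 0.268 × 0.14 × 0.21 × 0.80 × 0.80 = 0.0050427
  Junipus: 0.247 × 0.62 × 0.42 × 0.20 × 0.74 = 0.0095192
  Elarana: 0.174 × 0.53 × 0.85 × 0.15 × 0.85 = 0.0099943
Normalizing constant Z = 0.0061261 + 0.0050427 + 0.0095192 + 0.0099943 = 0.030682.
P(Hyladerma | evidence) = 0.0050427 / 0.030682 ≈ 0.164.

0.164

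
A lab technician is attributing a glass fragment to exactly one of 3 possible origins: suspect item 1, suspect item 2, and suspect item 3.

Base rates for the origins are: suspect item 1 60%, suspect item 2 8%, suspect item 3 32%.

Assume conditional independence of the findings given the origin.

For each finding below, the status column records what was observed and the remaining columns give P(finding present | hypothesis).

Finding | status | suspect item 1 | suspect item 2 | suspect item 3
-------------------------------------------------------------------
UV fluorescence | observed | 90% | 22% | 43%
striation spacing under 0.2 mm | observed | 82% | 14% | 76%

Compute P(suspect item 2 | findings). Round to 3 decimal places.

0.004

By Bayes' rule with conditional independence, the unnormalized weight for each hypothesis is prior × ∏ likelihoods:
  suspect item 1: 0.60 × 0.90 × 0.82 = 0.4428
  suspect item 2: 0.08 × 0.22 × 0.14 = 0.002464
  suspect item 3: 0.32 × 0.43 × 0.76 = 0.10458
Marginal likelihood of the evidence = 0.54984.
P(suspect item 2 | evidence) = 0.002464 / 0.54984 ≈ 0.004.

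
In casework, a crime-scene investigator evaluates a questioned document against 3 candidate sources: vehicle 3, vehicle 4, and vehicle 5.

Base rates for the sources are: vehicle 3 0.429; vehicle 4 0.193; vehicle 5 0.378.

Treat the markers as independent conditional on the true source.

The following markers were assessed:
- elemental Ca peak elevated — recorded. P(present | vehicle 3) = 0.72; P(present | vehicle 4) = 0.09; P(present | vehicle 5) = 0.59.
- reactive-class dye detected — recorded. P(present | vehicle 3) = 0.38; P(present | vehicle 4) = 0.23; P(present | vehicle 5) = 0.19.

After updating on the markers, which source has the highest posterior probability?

vehicle 3

By Bayes' rule with conditional independence, the unnormalized weight for each hypothesis is prior × ∏ likelihoods:
  vehicle 3: 0.429 × 0.72 × 0.38 = 0.11737
  vehicle 4: 0.193 × 0.09 × 0.23 = 0.0039951
  vehicle 5: 0.378 × 0.59 × 0.19 = 0.042374
The unnormalized weights sum to 0.16374.
P(vehicle 3 | evidence) ≈ 0.11737 / 0.16374 ≈ 0.717
P(vehicle 4 | evidence) ≈ 0.0039951 / 0.16374 ≈ 0.024
P(vehicle 5 | evidence) ≈ 0.042374 / 0.16374 ≈ 0.259
The largest is 0.717, so vehicle 3 is most probable.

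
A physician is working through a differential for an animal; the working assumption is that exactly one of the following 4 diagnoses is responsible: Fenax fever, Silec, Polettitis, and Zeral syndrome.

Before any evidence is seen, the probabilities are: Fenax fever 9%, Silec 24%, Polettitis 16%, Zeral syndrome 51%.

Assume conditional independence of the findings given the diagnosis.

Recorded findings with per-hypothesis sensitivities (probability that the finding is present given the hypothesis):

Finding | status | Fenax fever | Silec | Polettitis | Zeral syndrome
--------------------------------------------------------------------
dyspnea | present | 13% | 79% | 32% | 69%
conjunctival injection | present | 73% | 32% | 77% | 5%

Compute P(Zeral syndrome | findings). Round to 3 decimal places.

0.139

Multiply each prior by the joint likelihood of the evidence pattern:
  Fenax fever: 0.09 × 0.13 × 0.73 = 0.008541
  Silec: 0.24 × 0.79 × 0.32 = 0.060672
  Polettitis: 0.16 × 0.32 × 0.77 = 0.039424
  Zeral syndrome: 0.51 × 0.69 × 0.05 = 0.017595
Marginal likelihood of the evidence = 0.12623.
P(Zeral syndrome | evidence) = 0.017595 / 0.12623 ≈ 0.139.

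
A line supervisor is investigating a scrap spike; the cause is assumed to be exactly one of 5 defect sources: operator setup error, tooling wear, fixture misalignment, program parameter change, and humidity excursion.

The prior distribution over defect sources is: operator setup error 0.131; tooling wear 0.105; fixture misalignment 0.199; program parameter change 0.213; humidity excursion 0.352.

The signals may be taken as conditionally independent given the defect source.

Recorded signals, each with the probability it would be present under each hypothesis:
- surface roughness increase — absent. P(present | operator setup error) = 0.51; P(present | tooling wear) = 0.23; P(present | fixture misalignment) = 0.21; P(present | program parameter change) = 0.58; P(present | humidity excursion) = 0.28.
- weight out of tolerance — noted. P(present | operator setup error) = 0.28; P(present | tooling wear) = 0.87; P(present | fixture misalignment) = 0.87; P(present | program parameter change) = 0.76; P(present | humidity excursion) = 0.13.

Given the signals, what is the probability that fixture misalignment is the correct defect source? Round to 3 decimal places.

0.420

For each hypothesis, the unnormalized posterior weight is prior × product of the signal likelihoods (using 1 − P(present | H) for each absent signal):
  operator setup error: 0.131 × (1 − 0.51) × 0.28 = 0.017973
  tooling wear: 0.105 × (1 − 0.23) × 0.87 = 0.070339
  fixture misalignment: 0.199 × (1 − 0.21) × 0.87 = 0.13677
  program parameter change: 0.213 × (1 − 0.58) × 0.76 = 0.06799
  humidity excursion: 0.352 × (1 − 0.28) × 0.13 = 0.032947
Normalizing constant Z = 0.017973 + 0.070339 + 0.13677 + 0.06799 + 0.032947 = 0.32602.
P(fixture misalignment | evidence) = 0.13677 / 0.32602 ≈ 0.420.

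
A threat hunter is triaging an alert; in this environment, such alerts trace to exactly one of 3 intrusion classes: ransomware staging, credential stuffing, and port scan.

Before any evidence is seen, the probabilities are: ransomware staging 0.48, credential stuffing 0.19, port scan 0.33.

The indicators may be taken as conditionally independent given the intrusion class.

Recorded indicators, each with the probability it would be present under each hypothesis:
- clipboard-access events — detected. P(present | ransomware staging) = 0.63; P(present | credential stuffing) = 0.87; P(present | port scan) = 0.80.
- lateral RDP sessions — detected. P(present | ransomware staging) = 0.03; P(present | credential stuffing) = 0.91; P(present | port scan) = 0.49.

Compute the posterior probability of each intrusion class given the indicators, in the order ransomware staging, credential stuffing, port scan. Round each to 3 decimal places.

0.031, 0.521, 0.448

By Bayes' rule with conditional independence, the unnormalized weight for each hypothesis is prior × ∏ likelihoods:
  ransomware staging: 0.48 × 0.63 × 0.03 = 0.009072
  credential stuffing: 0.19 × 0.87 × 0.91 = 0.15042
  port scan: 0.33 × 0.80 × 0.49 = 0.12936
The unnormalized weights sum to 0.28886.
P(ransomware staging | evidence) = 0.009072 / 0.28886 ≈ 0.031
P(credential stuffing | evidence) = 0.15042 / 0.28886 ≈ 0.521
P(port scan | evidence) = 0.12936 / 0.28886 ≈ 0.448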